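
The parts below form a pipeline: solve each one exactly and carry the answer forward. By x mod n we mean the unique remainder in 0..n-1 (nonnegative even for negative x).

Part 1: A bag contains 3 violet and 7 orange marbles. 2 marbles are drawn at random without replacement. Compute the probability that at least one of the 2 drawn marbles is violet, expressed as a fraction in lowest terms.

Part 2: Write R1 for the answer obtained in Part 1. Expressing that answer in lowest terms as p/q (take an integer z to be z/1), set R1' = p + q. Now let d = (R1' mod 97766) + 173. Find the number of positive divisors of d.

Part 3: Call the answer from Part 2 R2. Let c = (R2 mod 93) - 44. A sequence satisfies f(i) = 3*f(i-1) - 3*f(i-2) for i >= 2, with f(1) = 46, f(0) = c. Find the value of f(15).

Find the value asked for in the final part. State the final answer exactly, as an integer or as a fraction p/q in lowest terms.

Part 1: total draws C(10,2) = 45; complement C(7,2) = 21; favorable 45 - 21 = 24; P = 8/15; answer 8/15
Part 2: R1 = 8/15; threaded value p + q = 23; d = 196; 196 = 2^2 * 7^2; number of divisors = (2+1) * (2+1) = 9; answer 9
Part 3: R2 = 9; c = -35; f(2) = 3*(46) - 3*(-35) = 243; iterating: f(2)=243, f(3)=591, f(4)=1044, f(5)=1359, f(6)=945, f(7)=-1242, f(8)=-6561, f(9)=-15957, f(10)=-28188, f(11)=-36693, f(12)=-25515, f(13)=33534, f(14)=177147, f(15)=430839; answer 430839

430839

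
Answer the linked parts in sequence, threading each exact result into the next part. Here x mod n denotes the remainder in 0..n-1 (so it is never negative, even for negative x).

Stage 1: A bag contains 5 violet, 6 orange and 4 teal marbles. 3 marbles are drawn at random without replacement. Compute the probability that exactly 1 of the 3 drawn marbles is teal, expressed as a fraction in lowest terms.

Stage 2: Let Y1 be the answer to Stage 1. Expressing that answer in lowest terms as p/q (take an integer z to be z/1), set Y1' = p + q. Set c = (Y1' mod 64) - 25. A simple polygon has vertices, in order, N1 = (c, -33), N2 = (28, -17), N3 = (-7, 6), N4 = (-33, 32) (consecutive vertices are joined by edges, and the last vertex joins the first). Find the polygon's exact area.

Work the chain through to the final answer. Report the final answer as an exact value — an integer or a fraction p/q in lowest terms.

Stage 1: total draws C(15,3) = 455; favorable C(4,1)*C(11,2) = 220; P = 44/91; answer 44/91
Stage 2: Y1 = 44/91; threaded value p + q = 135; c = -18; cross terms: (-18*-17 - 28*-33)=1230, (28*6 - -7*-17)=49, (-7*32 - -33*6)=-26, (-33*-33 - -18*32)=1665; twice the area = |2918| = 2918; area = 1459; answer 1459

1459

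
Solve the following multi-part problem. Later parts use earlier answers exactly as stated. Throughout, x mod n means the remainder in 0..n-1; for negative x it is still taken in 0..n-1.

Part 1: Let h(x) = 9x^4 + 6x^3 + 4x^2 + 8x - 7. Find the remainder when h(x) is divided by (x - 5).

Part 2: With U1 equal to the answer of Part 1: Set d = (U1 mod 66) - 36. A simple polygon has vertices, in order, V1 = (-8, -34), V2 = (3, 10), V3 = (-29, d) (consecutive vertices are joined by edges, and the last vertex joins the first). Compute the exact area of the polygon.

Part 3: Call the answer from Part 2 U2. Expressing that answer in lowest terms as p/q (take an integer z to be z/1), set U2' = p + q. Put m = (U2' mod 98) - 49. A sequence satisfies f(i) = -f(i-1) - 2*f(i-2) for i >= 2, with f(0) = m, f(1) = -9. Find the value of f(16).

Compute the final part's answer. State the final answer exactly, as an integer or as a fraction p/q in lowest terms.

Part 1: remainder = value at the root: 9*(5)^4 + 6*(5)^3 + 4*(5)^2 + 8*(5)^1 - 7 = (5625) + (750) + (100) + (40) + (-7) = 6508; answer 6508
Part 2: U1 = 6508; d = 4; cross terms: (-8*10 - 3*-34)=22, (3*4 - -29*10)=302, (-29*-34 - -8*4)=1018; twice the area = |1342| = 1342; area = 671; answer 671
Part 3: U2 = 671; threaded value p + q = 672; m = 35; f(2) = -1*(-9) - 2*(35) = -61; iterating: f(2)=-61, f(3)=79, f(4)=43, f(5)=-201, f(6)=115, f(7)=287, f(8)=-517, f(9)=-57, f(10)=1091, f(11)=-977, f(12)=-1205, f(13)=3159, f(14)=-749, f(15)=-5569, f(16)=7067; answer 7067

7067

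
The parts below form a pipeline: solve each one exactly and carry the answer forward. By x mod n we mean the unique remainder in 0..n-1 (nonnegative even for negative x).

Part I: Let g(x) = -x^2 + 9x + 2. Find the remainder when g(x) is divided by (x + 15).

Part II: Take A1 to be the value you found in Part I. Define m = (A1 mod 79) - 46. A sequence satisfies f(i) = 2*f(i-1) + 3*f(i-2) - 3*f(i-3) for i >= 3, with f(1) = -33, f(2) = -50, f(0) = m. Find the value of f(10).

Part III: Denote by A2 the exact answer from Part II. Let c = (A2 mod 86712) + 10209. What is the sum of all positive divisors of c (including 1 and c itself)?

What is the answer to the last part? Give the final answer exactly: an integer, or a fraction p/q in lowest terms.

Part I: remainder = value at the root: -1*(-15)^2 + 9*(-15)^1 + 2 = (-225) + (-135) + (2) = -358; answer -358
Part II: A1 = -358; m = -9; f(3) = 2*(-50) + 3*(-33) - 3*(-9) = -172; iterating: f(3)=-172, f(4)=-395, f(5)=-1156, f(6)=-2981, f(7)=-8245, f(8)=-21965, f(9)=-59722, f(10)=-160604; answer -160604
Part III: A2 = -160604; c = 23029; 23029 is prime, so its only divisors are 1 and 23029; sigma = 1 + 23029 = 23030; answer 23030

23030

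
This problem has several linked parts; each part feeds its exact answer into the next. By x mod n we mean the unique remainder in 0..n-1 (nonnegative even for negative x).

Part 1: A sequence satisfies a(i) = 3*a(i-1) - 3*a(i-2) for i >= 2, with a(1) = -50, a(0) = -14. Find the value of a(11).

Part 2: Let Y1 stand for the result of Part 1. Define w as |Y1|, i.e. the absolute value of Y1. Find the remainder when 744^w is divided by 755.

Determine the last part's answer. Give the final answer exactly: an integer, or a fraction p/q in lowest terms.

276

Part 1: a(2) = 3*(-50) - 3*(-14) = -108; iterating: a(2)=-108, a(3)=-174, a(4)=-198, a(5)=-72, a(6)=378, a(7)=1350, a(8)=2916, a(9)=4698, a(10)=5346, a(11)=1944; answer 1944
Part 2: Y1 = 1944; w = 1944; squarings mod 755: 744^1=744, 744^2=121, 744^4=296, 744^8=36, 744^16=541, 744^32=496, 744^64=641, 744^128=161, 744^256=251, 744^512=336, 744^1024=401; 744^1944 = 744^8 * 744^16 * 744^128 * 744^256 * 744^512 * 744^1024 = 276 (mod 755); answer 276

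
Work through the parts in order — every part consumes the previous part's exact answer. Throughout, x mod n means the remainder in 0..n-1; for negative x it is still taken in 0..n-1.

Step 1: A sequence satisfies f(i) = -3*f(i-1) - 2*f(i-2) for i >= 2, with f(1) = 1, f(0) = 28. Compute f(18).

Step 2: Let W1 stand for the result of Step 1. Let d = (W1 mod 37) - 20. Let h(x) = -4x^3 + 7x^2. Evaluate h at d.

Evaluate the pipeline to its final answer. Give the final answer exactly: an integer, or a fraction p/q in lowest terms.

Step 1: f(2) = -3*(1) - 2*(28) = -59; iterating: f(2)=-59, f(3)=175, f(4)=-407, f(5)=871, f(6)=-1799, f(7)=3655, f(8)=-7367, f(9)=14791, f(10)=-29639, f(11)=59335, f(12)=-118727, f(13)=237511, f(14)=-475079, f(15)=950215, f(16)=-1900487, f(17)=3801031, f(18)=-7602119; answer -7602119
Step 2: W1 = -7602119; d = -8; -4*(-8)^3 + 7*(-8)^2 = (2048) + (448) = 2496; answer 2496

2496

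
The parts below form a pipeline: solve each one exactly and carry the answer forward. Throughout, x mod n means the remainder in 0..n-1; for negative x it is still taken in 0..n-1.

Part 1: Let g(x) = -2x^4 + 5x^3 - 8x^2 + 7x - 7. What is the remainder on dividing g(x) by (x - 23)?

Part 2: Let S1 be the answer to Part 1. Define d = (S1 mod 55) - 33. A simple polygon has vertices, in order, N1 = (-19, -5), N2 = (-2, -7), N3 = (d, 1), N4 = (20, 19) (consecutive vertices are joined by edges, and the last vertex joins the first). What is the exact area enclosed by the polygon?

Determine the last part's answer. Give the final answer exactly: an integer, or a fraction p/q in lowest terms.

402

Part 1: remainder = value at the root: -2*(23)^4 + 5*(23)^3 - 8*(23)^2 + 7*(23)^1 - 7 = (-559682) + (60835) + (-4232) + (161) + (-7) = -502925; answer -502925
Part 2: S1 = -502925; d = 17; cross terms: (-19*-7 - -2*-5)=123, (-2*1 - 17*-7)=117, (17*19 - 20*1)=303, (20*-5 - -19*19)=261; twice the area = |804| = 804; area = 402; answer 402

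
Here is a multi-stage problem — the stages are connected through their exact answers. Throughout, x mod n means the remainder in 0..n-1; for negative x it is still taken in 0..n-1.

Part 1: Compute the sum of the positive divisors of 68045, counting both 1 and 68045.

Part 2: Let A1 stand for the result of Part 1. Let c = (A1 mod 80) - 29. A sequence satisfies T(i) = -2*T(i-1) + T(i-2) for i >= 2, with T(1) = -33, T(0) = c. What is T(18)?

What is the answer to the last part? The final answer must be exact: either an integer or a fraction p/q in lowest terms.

Part 1: 68045 = 5 * 31 * 439; sigma = (1 + 5) * (1 + 31) * (1 + 439) = 6 * 32 * 440 = 84480; answer 84480
Part 2: A1 = 84480; c = -29; T(2) = -2*(-33) + 1*(-29) = 37; iterating: T(2)=37, T(3)=-107, T(4)=251, T(5)=-609, T(6)=1469, T(7)=-3547, T(8)=8563, T(9)=-20673, T(10)=49909, T(11)=-120491, T(12)=290891, T(13)=-702273, T(14)=1695437, T(15)=-4093147, T(16)=9881731, T(17)=-23856609, T(18)=57594949; answer 57594949

57594949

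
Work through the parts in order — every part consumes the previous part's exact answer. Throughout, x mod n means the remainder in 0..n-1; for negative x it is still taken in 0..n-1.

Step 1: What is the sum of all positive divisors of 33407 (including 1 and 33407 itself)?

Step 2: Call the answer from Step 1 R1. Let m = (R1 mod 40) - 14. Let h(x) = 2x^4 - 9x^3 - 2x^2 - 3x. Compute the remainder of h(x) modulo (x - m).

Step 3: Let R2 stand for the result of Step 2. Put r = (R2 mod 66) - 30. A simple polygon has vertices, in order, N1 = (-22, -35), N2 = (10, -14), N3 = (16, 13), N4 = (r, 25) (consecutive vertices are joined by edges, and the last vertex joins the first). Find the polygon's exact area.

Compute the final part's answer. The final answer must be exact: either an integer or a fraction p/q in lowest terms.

1413

Step 1: 33407 = 11 * 3037; sigma = (1 + 11) * (1 + 3037) = 12 * 3038 = 36456; answer 36456
Step 2: R1 = 36456; m = 2; remainder = value at the root: 2*(2)^4 - 9*(2)^3 - 2*(2)^2 - 3*(2)^1 = (32) + (-72) + (-8) + (-6) = -54; answer -54
Step 3: R2 = -54; r = -18; cross terms: (-22*-14 - 10*-35)=658, (10*13 - 16*-14)=354, (16*25 - -18*13)=634, (-18*-35 - -22*25)=1180; twice the area = |2826| = 2826; area = 1413; answer 1413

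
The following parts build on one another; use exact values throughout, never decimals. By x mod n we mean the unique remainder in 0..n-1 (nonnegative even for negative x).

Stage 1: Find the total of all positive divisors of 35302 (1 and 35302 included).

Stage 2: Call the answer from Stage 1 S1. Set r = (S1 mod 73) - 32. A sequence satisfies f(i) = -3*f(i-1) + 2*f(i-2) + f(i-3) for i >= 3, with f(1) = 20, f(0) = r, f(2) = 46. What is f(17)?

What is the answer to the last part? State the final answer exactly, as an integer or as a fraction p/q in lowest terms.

-4655218150

Stage 1: 35302 = 2 * 19 * 929; sigma = (1 + 2) * (1 + 19) * (1 + 929) = 3 * 20 * 930 = 55800; answer 55800
Stage 2: S1 = 55800; r = -4; f(3) = -3*(46) + 2*(20) + 1*(-4) = -102; iterating: f(3)=-102, f(4)=418, f(5)=-1412, f(6)=4970, f(7)=-17316, f(8)=60476, f(9)=-211090, f(10)=736906, f(11)=-2572422, f(12)=8979988, f(13)=-31347902, f(14)=109431260, f(15)=-382009596, f(16)=1333543406, f(17)=-4655218150; answer -4655218150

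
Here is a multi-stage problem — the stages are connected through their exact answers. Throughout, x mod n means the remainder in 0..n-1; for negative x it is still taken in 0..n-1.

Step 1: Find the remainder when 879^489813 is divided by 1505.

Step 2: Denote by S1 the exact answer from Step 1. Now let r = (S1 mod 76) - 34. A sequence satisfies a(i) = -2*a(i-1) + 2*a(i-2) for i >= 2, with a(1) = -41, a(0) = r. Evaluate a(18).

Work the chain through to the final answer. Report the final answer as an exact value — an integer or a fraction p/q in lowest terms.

851120640

Step 1: squarings mod 1505: 879^1=879, 879^2=576, 879^4=676, 879^8=961, 879^16=956, 879^32=401, 879^64=1271, 879^128=576, 879^256=676, 879^512=961, 879^1024=956, 879^2048=401, 879^4096=1271, 879^8192=576, 879^16384=676, 879^32768=961, 879^65536=956, 879^131072=401, 879^262144=1271; 879^489813 = 879^1 * 879^4 * 879^16 * 879^64 * 879^256 * 879^2048 * 879^4096 * 879^8192 * 879^16384 * 879^65536 * 879^131072 * 879^262144 = 414 (mod 1505); answer 414
Step 2: S1 = 414; r = 0; a(2) = -2*(-41) + 2*(0) = 82; iterating: a(2)=82, a(3)=-246, a(4)=656, a(5)=-1804, a(6)=4920, a(7)=-13448, a(8)=36736, a(9)=-100368, a(10)=274208, a(11)=-749152, a(12)=2046720, a(13)=-5591744, a(14)=15276928, a(15)=-41737344, a(16)=114028544, a(17)=-311531776, a(18)=851120640; answer 851120640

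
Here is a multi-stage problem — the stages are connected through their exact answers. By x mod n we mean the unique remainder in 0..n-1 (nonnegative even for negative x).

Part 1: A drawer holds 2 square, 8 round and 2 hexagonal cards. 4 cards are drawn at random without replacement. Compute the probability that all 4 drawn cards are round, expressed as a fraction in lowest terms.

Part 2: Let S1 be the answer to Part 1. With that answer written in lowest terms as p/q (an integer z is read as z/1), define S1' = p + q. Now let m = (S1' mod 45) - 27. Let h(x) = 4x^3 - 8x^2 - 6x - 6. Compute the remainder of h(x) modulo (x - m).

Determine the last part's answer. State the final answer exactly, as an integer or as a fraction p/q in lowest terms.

Part 1: total draws C(12,4) = 495; favorable C(8,4) = 70; P = 14/99; answer 14/99
Part 2: S1 = 14/99; threaded value p + q = 113; m = -4; remainder = value at the root: 4*(-4)^3 - 8*(-4)^2 - 6*(-4)^1 - 6 = (-256) + (-128) + (24) + (-6) = -366; answer -366

-366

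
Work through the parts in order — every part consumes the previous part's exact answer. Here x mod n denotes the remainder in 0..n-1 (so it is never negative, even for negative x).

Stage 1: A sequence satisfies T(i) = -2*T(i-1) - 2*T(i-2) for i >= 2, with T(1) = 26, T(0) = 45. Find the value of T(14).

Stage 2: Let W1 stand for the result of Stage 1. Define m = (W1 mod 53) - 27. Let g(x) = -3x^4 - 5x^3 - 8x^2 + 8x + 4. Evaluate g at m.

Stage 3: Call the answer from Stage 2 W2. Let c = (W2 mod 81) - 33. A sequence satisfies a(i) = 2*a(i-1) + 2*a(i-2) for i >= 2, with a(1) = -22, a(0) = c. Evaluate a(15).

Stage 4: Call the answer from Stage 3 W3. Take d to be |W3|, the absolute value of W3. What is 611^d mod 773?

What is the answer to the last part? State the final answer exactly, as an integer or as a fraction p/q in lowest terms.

Stage 1: T(2) = -2*(26) - 2*(45) = -142; iterating: T(2)=-142, T(3)=232, T(4)=-180, T(5)=-104, T(6)=568, T(7)=-928, T(8)=720, T(9)=416, T(10)=-2272, T(11)=3712, T(12)=-2880, T(13)=-1664, T(14)=9088; answer 9088
Stage 2: W1 = 9088; m = -2; -3*(-2)^4 - 5*(-2)^3 - 8*(-2)^2 + 8*(-2)^1 + 4 = (-48) + (40) + (-32) + (-16) + (4) = -52; answer -52
Stage 3: W2 = -52; c = -4; a(2) = 2*(-22) + 2*(-4) = -52; iterating: a(2)=-52, a(3)=-148, a(4)=-400, a(5)=-1096, a(6)=-2992, a(7)=-8176, a(8)=-22336, a(9)=-61024, a(10)=-166720, a(11)=-455488, a(12)=-1244416, a(13)=-3399808, a(14)=-9288448, a(15)=-25376512; answer -25376512
Stage 4: W3 = -25376512; d = 25376512; squarings mod 773: 611^1=611, 611^2=735, 611^4=671, 611^8=355, 611^16=26, 611^32=676, 611^64=133, 611^128=683, 611^256=370, 611^512=79, 611^1024=57, 611^2048=157, 611^4096=686, 611^8192=612, 611^16384=412, 611^32768=457, 611^65536=139, 611^131072=769, 611^262144=16, 611^524288=256, 611^1048576=604, 611^2097152=733, 611^4194304=54, 611^8388608=597, 611^16777216=56; 611^25376512 = 611^256 * 611^512 * 611^1024 * 611^4096 * 611^8192 * 611^65536 * 611^131072 * 611^8388608 * 611^16777216 = 256 (mod 773); answer 256

256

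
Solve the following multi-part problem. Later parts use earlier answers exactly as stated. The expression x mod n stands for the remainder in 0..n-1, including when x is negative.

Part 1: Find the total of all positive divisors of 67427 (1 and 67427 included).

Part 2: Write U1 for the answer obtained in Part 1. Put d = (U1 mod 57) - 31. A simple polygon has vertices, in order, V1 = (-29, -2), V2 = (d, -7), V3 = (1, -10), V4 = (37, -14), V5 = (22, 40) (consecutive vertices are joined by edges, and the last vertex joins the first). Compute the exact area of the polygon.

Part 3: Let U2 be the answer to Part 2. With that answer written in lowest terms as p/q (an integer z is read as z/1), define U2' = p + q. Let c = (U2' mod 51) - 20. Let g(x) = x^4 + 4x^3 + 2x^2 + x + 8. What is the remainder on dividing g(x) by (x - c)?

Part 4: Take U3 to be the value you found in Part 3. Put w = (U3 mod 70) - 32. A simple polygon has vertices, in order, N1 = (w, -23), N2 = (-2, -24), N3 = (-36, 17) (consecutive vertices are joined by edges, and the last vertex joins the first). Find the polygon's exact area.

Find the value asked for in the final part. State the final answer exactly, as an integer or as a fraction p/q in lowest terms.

475

Part 1: 67427 is prime, so its only divisors are 1 and 67427; sigma = 1 + 67427 = 67428; answer 67428
Part 2: U1 = 67428; d = 23; cross terms: (-29*-7 - 23*-2)=249, (23*-10 - 1*-7)=-223, (1*-14 - 37*-10)=356, (37*40 - 22*-14)=1788, (22*-2 - -29*40)=1116; twice the area = |3286| = 3286; area = 1643; answer 1643
Part 3: U2 = 1643; threaded value p + q = 1644; c = -8; remainder = value at the root: 1*(-8)^4 + 4*(-8)^3 + 2*(-8)^2 + 1*(-8)^1 + 8 = (4096) + (-2048) + (128) + (-8) + (8) = 2176; answer 2176
Part 4: U3 = 2176; w = -26; cross terms: (-26*-24 - -2*-23)=578, (-2*17 - -36*-24)=-898, (-36*-23 - -26*17)=1270; twice the area = |950| = 950; area = 475; answer 475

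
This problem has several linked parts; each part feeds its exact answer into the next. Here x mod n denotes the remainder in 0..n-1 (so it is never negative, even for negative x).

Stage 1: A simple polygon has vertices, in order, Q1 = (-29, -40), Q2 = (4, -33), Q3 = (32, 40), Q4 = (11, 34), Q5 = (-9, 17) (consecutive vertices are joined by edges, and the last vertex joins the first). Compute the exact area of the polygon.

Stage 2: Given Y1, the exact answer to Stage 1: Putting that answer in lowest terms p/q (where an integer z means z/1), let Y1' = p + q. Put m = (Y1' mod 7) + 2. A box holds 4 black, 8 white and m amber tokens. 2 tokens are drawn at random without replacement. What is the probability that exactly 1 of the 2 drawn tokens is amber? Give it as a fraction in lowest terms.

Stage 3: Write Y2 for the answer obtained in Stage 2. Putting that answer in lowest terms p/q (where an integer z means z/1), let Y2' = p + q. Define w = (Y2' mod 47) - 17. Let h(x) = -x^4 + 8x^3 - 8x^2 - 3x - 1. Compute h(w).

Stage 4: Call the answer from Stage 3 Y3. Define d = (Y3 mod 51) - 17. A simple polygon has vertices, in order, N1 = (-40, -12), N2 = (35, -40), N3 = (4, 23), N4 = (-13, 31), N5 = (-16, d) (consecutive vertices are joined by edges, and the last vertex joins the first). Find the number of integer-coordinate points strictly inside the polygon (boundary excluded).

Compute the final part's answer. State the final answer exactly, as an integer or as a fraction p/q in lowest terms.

2167

Stage 1: cross terms: (-29*-33 - 4*-40)=1117, (4*40 - 32*-33)=1216, (32*34 - 11*40)=648, (11*17 - -9*34)=493, (-9*-40 - -29*17)=853; twice the area = |4327| = 4327; area = 4327/2; answer 4327/2
Stage 2: Y1 = 4327/2; threaded value p + q = 4329; m = 5; total draws C(17,2) = 136; favorable C(5,1)*C(12,1) = 60; P = 15/34; answer 15/34
Stage 3: Y2 = 15/34; threaded value p + q = 49; w = -15; -1*(-15)^4 + 8*(-15)^3 - 8*(-15)^2 - 3*(-15)^1 - 1 = (-50625) + (-27000) + (-1800) + (45) + (-1) = -79381; answer -79381
Stage 4: Y3 = -79381; d = 9; cross terms: (-40*-40 - 35*-12)=2020, (35*23 - 4*-40)=965, (4*31 - -13*23)=423, (-13*9 - -16*31)=379, (-16*-12 - -40*9)=552; twice the area = |4339| = 4339; area = 4339/2; boundary points = 1 + 1 + 1 + 1 + 3 = 7; strictly interior points = area - boundary/2 + 1 = 2167; answer 2167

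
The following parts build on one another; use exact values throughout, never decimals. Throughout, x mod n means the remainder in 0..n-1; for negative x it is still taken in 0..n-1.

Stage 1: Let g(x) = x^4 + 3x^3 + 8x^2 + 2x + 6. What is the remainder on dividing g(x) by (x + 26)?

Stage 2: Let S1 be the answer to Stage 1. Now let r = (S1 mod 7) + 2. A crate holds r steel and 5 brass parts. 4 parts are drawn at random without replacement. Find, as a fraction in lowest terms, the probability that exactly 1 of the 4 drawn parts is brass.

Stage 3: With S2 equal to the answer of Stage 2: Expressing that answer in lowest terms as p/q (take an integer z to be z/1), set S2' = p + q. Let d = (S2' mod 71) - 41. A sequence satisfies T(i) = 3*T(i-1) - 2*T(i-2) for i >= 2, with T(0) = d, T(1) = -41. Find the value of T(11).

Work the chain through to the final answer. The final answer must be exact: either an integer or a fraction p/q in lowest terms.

-128939

Stage 1: remainder = value at the root: 1*(-26)^4 + 3*(-26)^3 + 8*(-26)^2 + 2*(-26)^1 + 6 = (456976) + (-52728) + (5408) + (-52) + (6) = 409610; answer 409610
Stage 2: S1 = 409610; r = 7; total draws C(12,4) = 495; favorable C(5,1)*C(7,3) = 175; P = 35/99; answer 35/99
Stage 3: S2 = 35/99; threaded value p + q = 134; d = 22; T(2) = 3*(-41) - 2*(22) = -167; iterating: T(2)=-167, T(3)=-419, T(4)=-923, T(5)=-1931, T(6)=-3947, T(7)=-7979, T(8)=-16043, T(9)=-32171, T(10)=-64427, T(11)=-128939; answer -128939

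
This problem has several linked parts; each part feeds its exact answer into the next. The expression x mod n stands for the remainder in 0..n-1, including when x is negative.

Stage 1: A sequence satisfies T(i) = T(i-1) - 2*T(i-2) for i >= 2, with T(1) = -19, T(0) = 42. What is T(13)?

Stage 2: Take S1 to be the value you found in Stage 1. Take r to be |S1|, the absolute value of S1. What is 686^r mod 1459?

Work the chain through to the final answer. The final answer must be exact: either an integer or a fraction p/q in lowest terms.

Stage 1: T(2) = 1*(-19) - 2*(42) = -103; iterating: T(2)=-103, T(3)=-65, T(4)=141, T(5)=271, T(6)=-11, T(7)=-553, T(8)=-531, T(9)=575, T(10)=1637, T(11)=487, T(12)=-2787, T(13)=-3761; answer -3761
Stage 2: S1 = -3761; r = 3761; squarings mod 1459: 686^1=686, 686^2=798, 686^4=680, 686^8=1356, 686^16=396, 686^32=703, 686^64=1067, 686^128=469, 686^256=1111, 686^512=7, 686^1024=49, 686^2048=942; 686^3761 = 686^1 * 686^16 * 686^32 * 686^128 * 686^512 * 686^1024 * 686^2048 = 241 (mod 1459); answer 241

241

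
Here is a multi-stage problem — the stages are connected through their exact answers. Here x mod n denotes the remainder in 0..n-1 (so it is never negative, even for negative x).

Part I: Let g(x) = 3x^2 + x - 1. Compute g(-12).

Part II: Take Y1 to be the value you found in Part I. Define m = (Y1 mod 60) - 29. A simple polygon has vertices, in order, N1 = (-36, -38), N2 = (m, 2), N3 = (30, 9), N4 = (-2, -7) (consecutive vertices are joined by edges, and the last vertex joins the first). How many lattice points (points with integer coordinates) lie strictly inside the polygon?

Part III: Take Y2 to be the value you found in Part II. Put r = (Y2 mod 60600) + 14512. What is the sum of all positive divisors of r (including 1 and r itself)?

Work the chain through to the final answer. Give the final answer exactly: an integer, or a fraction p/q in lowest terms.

Part I: 3*(-12)^2 + 1*(-12)^1 - 1 = (432) + (-12) + (-1) = 419; answer 419
Part II: Y1 = 419; m = 30; cross terms: (-36*2 - 30*-38)=1068, (30*9 - 30*2)=210, (30*-7 - -2*9)=-192, (-2*-38 - -36*-7)=-176; twice the area = |910| = 910; area = 455; boundary points = 2 + 7 + 16 + 1 = 26; strictly interior points = area - boundary/2 + 1 = 443; answer 443
Part III: Y2 = 443; r = 14955; 14955 = 3 * 5 * 997; sigma = (1 + 3) * (1 + 5) * (1 + 997) = 4 * 6 * 998 = 23952; answer 23952

23952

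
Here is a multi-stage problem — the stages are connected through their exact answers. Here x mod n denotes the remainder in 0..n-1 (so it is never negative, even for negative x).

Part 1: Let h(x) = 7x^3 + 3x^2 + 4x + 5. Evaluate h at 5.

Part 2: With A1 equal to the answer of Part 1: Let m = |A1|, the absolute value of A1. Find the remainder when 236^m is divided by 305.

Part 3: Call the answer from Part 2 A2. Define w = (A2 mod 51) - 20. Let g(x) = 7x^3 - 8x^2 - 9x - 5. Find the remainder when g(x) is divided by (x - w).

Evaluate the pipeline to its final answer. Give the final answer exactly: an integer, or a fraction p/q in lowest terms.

-5675

Part 1: 7*(5)^3 + 3*(5)^2 + 4*(5)^1 + 5 = (875) + (75) + (20) + (5) = 975; answer 975
Part 2: A1 = 975; m = 975; squarings mod 305: 236^1=236, 236^2=186, 236^4=131, 236^8=81, 236^16=156, 236^32=241, 236^64=131, 236^128=81, 236^256=156, 236^512=241; 236^975 = 236^1 * 236^2 * 236^4 * 236^8 * 236^64 * 236^128 * 236^256 * 236^512 = 11 (mod 305); answer 11
Part 3: A2 = 11; w = -9; remainder = value at the root: 7*(-9)^3 - 8*(-9)^2 - 9*(-9)^1 - 5 = (-5103) + (-648) + (81) + (-5) = -5675; answer -5675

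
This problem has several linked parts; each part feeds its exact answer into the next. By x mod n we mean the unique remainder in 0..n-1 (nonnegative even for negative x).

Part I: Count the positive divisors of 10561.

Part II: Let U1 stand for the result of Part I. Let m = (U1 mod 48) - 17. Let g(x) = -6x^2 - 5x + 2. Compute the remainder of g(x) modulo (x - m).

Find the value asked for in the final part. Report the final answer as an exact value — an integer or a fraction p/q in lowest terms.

-947

Part I: 10561 = 59 * 179; number of divisors = (1+1) * (1+1) = 4; answer 4
Part II: U1 = 4; m = -13; remainder = value at the root: -6*(-13)^2 - 5*(-13)^1 + 2 = (-1014) + (65) + (2) = -947; answer -947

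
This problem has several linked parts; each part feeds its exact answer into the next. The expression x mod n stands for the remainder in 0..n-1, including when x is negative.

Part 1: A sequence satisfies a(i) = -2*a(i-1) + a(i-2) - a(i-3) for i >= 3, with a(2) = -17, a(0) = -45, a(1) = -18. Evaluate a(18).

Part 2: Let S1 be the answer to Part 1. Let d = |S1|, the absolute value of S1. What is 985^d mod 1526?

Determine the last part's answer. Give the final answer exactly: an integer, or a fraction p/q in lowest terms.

Part 1: a(3) = -2*(-17) + 1*(-18) - 1*(-45) = 61; iterating: a(3)=61, a(4)=-121, a(5)=320, a(6)=-822, a(7)=2085, a(8)=-5312, a(9)=13531, a(10)=-34459, a(11)=87761, a(12)=-223512, a(13)=569244, a(14)=-1449761, a(15)=3692278, a(16)=-9403561, a(17)=23949161, a(18)=-60994161; answer -60994161
Part 2: S1 = -60994161; d = 60994161; squarings mod 1526: 985^1=985, 985^2=1215, 985^4=583, 985^8=1117, 985^16=947, 985^32=1047, 985^64=541, 985^128=1215, 985^256=583, 985^512=1117, 985^1024=947, 985^2048=1047, 985^4096=541, 985^8192=1215, 985^16384=583, 985^32768=1117, 985^65536=947, 985^131072=1047, 985^262144=541, 985^524288=1215, 985^1048576=583, 985^2097152=1117, 985^4194304=947, 985^8388608=1047, 985^16777216=541, 985^33554432=1215; 985^60994161 = 985^1 * 985^16 * 985^32 * 985^64 * 985^512 * 985^4096 * 985^8192 * 985^32768 * 985^131072 * 985^2097152 * 985^8388608 * 985^16777216 * 985^33554432 = 1525 (mod 1526); answer 1525

1525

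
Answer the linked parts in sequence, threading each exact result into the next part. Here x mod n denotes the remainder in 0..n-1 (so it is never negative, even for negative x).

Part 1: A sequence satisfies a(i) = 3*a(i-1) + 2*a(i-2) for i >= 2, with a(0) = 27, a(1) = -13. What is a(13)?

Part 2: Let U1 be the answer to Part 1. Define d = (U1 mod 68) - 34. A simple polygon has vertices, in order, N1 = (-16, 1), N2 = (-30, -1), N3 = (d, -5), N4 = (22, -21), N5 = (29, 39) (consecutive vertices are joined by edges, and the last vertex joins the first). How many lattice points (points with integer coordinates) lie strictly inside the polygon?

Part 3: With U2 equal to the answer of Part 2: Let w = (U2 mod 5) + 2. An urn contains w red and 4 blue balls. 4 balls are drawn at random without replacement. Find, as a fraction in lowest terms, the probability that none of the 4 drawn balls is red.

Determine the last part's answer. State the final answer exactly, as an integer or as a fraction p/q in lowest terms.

Part 1: a(2) = 3*(-13) + 2*(27) = 15; iterating: a(2)=15, a(3)=19, a(4)=87, a(5)=299, a(6)=1071, a(7)=3811, a(8)=13575, a(9)=48347, a(10)=172191, a(11)=613267, a(12)=2184183, a(13)=7779083; answer 7779083
Part 2: U1 = 7779083; d = -15; cross terms: (-16*-1 - -30*1)=46, (-30*-5 - -15*-1)=135, (-15*-21 - 22*-5)=425, (22*39 - 29*-21)=1467, (29*1 - -16*39)=653; twice the area = |2726| = 2726; area = 1363; boundary points = 2 + 1 + 1 + 1 + 1 = 6; strictly interior points = area - boundary/2 + 1 = 1361; answer 1361
Part 3: U2 = 1361; w = 3; total draws C(7,4) = 35; favorable C(4,4) = 1; P = 1/35; answer 1/35

1/35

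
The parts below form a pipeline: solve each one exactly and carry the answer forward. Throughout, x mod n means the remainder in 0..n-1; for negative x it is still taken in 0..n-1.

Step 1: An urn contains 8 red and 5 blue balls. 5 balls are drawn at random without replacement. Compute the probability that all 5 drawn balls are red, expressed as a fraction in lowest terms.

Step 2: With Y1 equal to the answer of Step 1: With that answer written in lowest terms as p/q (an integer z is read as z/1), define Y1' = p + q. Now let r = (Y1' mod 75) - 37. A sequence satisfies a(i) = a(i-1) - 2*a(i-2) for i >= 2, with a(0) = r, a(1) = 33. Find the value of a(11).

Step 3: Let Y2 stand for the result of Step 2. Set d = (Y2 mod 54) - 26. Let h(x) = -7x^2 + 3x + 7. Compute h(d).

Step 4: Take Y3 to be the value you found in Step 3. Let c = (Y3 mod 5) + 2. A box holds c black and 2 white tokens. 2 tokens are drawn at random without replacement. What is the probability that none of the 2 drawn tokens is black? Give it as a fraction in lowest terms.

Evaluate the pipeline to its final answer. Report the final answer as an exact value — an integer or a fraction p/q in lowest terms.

Step 1: total draws C(13,5) = 1287; favorable C(8,5) = 56; P = 56/1287; answer 56/1287
Step 2: Y1 = 56/1287; threaded value p + q = 1343; r = 31; a(2) = 1*(33) - 2*(31) = -29; iterating: a(2)=-29, a(3)=-95, a(4)=-37, a(5)=153, a(6)=227, a(7)=-79, a(8)=-533, a(9)=-375, a(10)=691, a(11)=1441; answer 1441
Step 3: Y2 = 1441; d = 11; -7*(11)^2 + 3*(11)^1 + 7 = (-847) + (33) + (7) = -807; answer -807
Step 4: Y3 = -807; c = 5; total draws C(7,2) = 21; favorable C(2,2) = 1; P = 1/21; answer 1/21

1/21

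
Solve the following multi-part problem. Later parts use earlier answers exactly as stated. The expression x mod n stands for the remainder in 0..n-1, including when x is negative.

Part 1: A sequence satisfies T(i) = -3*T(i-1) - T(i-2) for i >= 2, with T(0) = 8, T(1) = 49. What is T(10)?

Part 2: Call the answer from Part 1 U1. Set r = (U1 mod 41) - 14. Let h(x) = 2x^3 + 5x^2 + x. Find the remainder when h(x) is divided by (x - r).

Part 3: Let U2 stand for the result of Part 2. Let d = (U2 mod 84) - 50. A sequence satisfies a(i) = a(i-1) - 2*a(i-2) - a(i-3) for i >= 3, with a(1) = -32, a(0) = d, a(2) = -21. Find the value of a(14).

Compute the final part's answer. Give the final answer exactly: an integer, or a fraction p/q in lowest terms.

Part 1: T(2) = -3*(49) - 1*(8) = -155; iterating: T(2)=-155, T(3)=416, T(4)=-1093, T(5)=2863, T(6)=-7496, T(7)=19625, T(8)=-51379, T(9)=134512, T(10)=-352157; answer -352157
Part 2: U1 = -352157; r = 19; remainder = value at the root: 2*(19)^3 + 5*(19)^2 + 1*(19)^1 = (13718) + (1805) + (19) = 15542; answer 15542
Part 3: U2 = 15542; d = -48; a(3) = 1*(-21) - 2*(-32) - 1*(-48) = 91; iterating: a(3)=91, a(4)=165, a(5)=4, a(6)=-417, a(7)=-590, a(8)=240, a(9)=1837, a(10)=1947, a(11)=-1967, a(12)=-7698, a(13)=-5711, a(14)=11652; answer 11652

11652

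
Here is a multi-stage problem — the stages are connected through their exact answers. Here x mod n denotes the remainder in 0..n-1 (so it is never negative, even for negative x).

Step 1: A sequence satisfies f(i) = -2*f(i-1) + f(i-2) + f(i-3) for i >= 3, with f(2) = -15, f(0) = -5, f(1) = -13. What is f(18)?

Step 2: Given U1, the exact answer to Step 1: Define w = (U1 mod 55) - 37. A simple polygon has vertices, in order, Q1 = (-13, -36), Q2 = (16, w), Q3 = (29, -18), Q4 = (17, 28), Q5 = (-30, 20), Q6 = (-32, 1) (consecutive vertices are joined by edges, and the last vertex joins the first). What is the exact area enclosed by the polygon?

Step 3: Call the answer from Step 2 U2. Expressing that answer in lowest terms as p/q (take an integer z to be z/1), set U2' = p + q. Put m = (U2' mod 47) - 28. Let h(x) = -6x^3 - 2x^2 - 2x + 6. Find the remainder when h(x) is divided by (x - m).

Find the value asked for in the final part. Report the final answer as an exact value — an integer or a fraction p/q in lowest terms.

Step 1: f(3) = -2*(-15) + 1*(-13) + 1*(-5) = 12; iterating: f(3)=12, f(4)=-52, f(5)=101, f(6)=-242, f(7)=533, f(8)=-1207, f(9)=2705, f(10)=-6084, f(11)=13666, f(12)=-30711, f(13)=69004, f(14)=-155053, f(15)=348399, f(16)=-782847, f(17)=1759040, f(18)=-3952528; answer -3952528
Step 2: U1 = -3952528; w = 10; cross terms: (-13*10 - 16*-36)=446, (16*-18 - 29*10)=-578, (29*28 - 17*-18)=1118, (17*20 - -30*28)=1180, (-30*1 - -32*20)=610, (-32*-36 - -13*1)=1165; twice the area = |3941| = 3941; area = 3941/2; answer 3941/2
Step 3: U2 = 3941/2; threaded value p + q = 3943; m = 14; remainder = value at the root: -6*(14)^3 - 2*(14)^2 - 2*(14)^1 + 6 = (-16464) + (-392) + (-28) + (6) = -16878; answer -16878

-16878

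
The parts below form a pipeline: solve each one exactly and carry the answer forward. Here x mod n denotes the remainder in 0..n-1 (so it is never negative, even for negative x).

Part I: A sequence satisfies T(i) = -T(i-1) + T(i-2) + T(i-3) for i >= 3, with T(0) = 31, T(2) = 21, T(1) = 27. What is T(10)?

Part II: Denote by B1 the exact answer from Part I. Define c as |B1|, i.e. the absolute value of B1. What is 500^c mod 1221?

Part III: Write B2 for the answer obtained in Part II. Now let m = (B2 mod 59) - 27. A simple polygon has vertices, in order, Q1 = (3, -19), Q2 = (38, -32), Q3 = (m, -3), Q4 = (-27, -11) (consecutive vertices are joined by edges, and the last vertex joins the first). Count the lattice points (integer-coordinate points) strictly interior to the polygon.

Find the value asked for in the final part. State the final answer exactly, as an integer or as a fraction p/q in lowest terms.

802

Part I: T(3) = -1*(21) + 1*(27) + 1*(31) = 37; iterating: T(3)=37, T(4)=11, T(5)=47, T(6)=1, T(7)=57, T(8)=-9, T(9)=67, T(10)=-19; answer -19
Part II: B1 = -19; c = 19; squarings mod 1221: 500^1=500, 500^2=916, 500^4=229, 500^8=1159, 500^16=181; 500^19 = 500^1 * 500^2 * 500^16 = 647 (mod 1221); answer 647
Part III: B2 = 647; m = 30; cross terms: (3*-32 - 38*-19)=626, (38*-3 - 30*-32)=846, (30*-11 - -27*-3)=-411, (-27*-19 - 3*-11)=546; twice the area = |1607| = 1607; area = 1607/2; boundary points = 1 + 1 + 1 + 2 = 5; strictly interior points = area - boundary/2 + 1 = 802; answer 802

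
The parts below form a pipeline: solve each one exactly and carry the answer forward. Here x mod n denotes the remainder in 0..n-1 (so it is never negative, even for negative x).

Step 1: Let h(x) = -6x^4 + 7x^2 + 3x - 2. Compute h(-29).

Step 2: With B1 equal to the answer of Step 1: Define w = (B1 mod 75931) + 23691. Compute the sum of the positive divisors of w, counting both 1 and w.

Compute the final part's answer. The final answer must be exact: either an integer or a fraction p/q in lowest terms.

Step 1: -6*(-29)^4 + 7*(-29)^2 + 3*(-29)^1 - 2 = (-4243686) + (5887) + (-87) + (-2) = -4237888; answer -4237888
Step 2: B1 = -4237888; w = 37939; 37939 = 11 * 3449; sigma = (1 + 11) * (1 + 3449) = 12 * 3450 = 41400; answer 41400

41400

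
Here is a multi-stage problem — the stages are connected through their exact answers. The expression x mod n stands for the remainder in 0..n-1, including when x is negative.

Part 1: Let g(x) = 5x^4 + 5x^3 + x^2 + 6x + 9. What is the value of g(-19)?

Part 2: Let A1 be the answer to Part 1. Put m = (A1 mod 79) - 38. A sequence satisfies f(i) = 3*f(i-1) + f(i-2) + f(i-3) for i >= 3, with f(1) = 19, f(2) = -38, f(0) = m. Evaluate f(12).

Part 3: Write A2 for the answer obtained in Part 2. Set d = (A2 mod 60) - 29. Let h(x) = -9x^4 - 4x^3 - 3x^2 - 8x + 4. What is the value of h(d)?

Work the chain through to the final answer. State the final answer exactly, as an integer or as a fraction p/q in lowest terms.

Part 1: 5*(-19)^4 + 5*(-19)^3 + 1*(-19)^2 + 6*(-19)^1 + 9 = (651605) + (-34295) + (361) + (-114) + (9) = 617566; answer 617566
Part 2: A1 = 617566; m = -15; f(3) = 3*(-38) + 1*(19) + 1*(-15) = -110; iterating: f(3)=-110, f(4)=-349, f(5)=-1195, f(6)=-4044, f(7)=-13676, f(8)=-46267, f(9)=-156521, f(10)=-529506, f(11)=-1791306, f(12)=-6059945; answer -6059945
Part 3: A2 = -6059945; d = 26; -9*(26)^4 - 4*(26)^3 - 3*(26)^2 - 8*(26)^1 + 4 = (-4112784) + (-70304) + (-2028) + (-208) + (4) = -4185320; answer -4185320

-4185320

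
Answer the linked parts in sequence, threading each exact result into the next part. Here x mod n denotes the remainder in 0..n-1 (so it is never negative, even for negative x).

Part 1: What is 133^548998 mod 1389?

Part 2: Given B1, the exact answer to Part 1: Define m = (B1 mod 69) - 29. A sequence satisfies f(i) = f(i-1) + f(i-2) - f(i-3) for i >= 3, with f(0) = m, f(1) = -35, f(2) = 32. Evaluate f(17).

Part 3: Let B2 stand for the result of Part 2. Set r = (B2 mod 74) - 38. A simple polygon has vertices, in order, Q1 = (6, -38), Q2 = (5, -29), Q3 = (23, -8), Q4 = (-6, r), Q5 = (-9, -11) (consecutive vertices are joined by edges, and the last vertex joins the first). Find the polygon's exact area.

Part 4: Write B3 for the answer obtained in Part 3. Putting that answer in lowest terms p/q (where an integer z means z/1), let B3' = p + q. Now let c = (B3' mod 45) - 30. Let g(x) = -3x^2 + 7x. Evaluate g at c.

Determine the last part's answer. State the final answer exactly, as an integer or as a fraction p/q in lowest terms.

-306

Part 1: squarings mod 1389: 133^1=133, 133^2=1021, 133^4=691, 133^8=1054, 133^16=1105, 133^32=94, 133^64=502, 133^128=595, 133^256=1219, 133^512=1120, 133^1024=133, 133^2048=1021, 133^4096=691, 133^8192=1054, 133^16384=1105, 133^32768=94, 133^65536=502, 133^131072=595, 133^262144=1219, 133^524288=1120; 133^548998 = 133^2 * 133^4 * 133^128 * 133^8192 * 133^16384 * 133^524288 = 1048 (mod 1389); answer 1048
Part 2: B1 = 1048; m = -16; f(3) = 1*(32) + 1*(-35) - 1*(-16) = 13; iterating: f(3)=13, f(4)=80, f(5)=61, f(6)=128, f(7)=109, f(8)=176, f(9)=157, f(10)=224, f(11)=205, f(12)=272, f(13)=253, f(14)=320, f(15)=301, f(16)=368, f(17)=349; answer 349
Part 3: B2 = 349; r = 15; cross terms: (6*-29 - 5*-38)=16, (5*-8 - 23*-29)=627, (23*15 - -6*-8)=297, (-6*-11 - -9*15)=201, (-9*-38 - 6*-11)=408; twice the area = |1549| = 1549; area = 1549/2; answer 1549/2
Part 4: B3 = 1549/2; threaded value p + q = 1551; c = -9; -3*(-9)^2 + 7*(-9)^1 = (-243) + (-63) = -306; answer -306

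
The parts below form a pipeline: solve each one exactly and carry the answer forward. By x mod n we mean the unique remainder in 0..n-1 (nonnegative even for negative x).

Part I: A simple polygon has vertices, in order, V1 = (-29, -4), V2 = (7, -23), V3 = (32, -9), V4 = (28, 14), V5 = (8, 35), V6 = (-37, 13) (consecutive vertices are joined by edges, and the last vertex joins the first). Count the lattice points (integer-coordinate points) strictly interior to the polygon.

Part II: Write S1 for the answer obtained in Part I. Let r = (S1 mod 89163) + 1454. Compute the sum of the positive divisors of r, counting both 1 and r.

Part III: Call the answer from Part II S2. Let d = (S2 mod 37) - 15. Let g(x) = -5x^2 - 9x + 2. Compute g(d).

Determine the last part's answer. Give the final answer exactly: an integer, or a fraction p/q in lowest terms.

-322

Part I: cross terms: (-29*-23 - 7*-4)=695, (7*-9 - 32*-23)=673, (32*14 - 28*-9)=700, (28*35 - 8*14)=868, (8*13 - -37*35)=1399, (-37*-4 - -29*13)=525; twice the area = |4860| = 4860; area = 2430; boundary points = 1 + 1 + 1 + 1 + 1 + 1 = 6; strictly interior points = area - boundary/2 + 1 = 2428; answer 2428
Part II: S1 = 2428; r = 3882; 3882 = 2 * 3 * 647; sigma = (1 + 2) * (1 + 3) * (1 + 647) = 3 * 4 * 648 = 7776; answer 7776
Part III: S2 = 7776; d = -9; -5*(-9)^2 - 9*(-9)^1 + 2 = (-405) + (81) + (2) = -322; answer -322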